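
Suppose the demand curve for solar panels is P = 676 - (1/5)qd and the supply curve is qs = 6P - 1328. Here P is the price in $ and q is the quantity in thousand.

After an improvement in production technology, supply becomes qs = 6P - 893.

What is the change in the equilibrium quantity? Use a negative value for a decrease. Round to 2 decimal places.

+197.73

Before the shock: 3380 - 5P = 6P - 1328 ⇒ 4708 = 11P ⇒ P = 428, q = 1240.
The shock moves the curves to qd = 3380 - 5P and qs = 6P - 893.
New equilibrium: 3380 - 5P = 6P - 893 ⇒ 4273 = 11P ⇒ P = 4273/11 ≈ 388.4545, q = 15815/11 ≈ 1437.7273.
Δq = 1437.7273 − 1240 = +197.73.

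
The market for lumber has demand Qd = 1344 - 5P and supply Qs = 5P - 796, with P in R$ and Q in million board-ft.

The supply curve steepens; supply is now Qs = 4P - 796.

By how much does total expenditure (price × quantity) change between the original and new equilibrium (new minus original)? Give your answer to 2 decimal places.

Initially, 1344 - 5P = 5P - 796, so 2140 = 10P and P = 214, Q = 274.
After the shift, demand is Qd = 1344 - 5P and supply is Qs = 4P - 796.
Setting them equal: 1344 - 5P = 4P - 796 → 2140 = 9P, so P = 2140/9 ≈ 237.7778 and Q = 1396/9 ≈ 155.1111.
Expenditure moves from 214×274 = 58636 to 237.7778×155.1111 = 36881.9753; change = -21754.02.

-21754.02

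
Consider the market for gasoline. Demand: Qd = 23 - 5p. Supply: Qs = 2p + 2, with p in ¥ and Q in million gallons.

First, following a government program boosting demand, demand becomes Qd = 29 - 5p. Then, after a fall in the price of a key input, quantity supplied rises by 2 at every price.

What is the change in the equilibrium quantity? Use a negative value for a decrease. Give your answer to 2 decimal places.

Initially, 23 - 5p = 2p + 2, so 21 = 7p and p = 3, Q = 8.
The new curves are Qd = 29 - 5p (demand) and Qs = 2p + 4 (supply).
New equilibrium: 29 - 5p = 2p + 4 ⇒ 25 = 7p ⇒ p = 25/7 ≈ 3.5714, Q = 78/7 ≈ 11.1429.
ΔQ = 11.1429 − 8 = +3.14.

+3.14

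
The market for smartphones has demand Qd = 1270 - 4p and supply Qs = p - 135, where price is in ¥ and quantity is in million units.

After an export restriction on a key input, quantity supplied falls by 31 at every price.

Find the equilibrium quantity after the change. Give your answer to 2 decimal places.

Initially, 1270 - 4p = p - 135, so 1405 = 5p and p = 281, Q = 146.
After the shift, demand is Qd = 1270 - 4p and supply is Qs = p - 166.
Equate the new curves: 1270 - 4p = p - 166, giving 1436 = 5p, p = 287.2, Q = 121.2.

121.20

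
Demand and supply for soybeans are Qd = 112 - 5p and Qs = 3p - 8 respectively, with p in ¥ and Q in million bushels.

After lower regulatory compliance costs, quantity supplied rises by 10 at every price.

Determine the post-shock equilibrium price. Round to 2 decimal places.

Solve the original market: 112 - 5p = 3p - 8, hence p = 15 and Q = 37.
After the shift, demand is Qd = 112 - 5p and supply is Qs = 3p + 2.
Equate the new curves: 112 - 5p = 3p + 2, giving 110 = 8p, p = 13.75, Q = 43.25.

13.75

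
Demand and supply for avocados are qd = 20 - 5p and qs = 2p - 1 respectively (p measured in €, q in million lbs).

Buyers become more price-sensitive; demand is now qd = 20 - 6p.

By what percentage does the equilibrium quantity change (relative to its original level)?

Original equilibrium: 20 - 5p = 2p - 1 gives 21 = 7p, so p = 3 and q = 5.
After the shift, demand is qd = 20 - 6p and supply is qs = 2p - 1.
Setting them equal: 20 - 6p = 2p - 1 → 21 = 8p, so p = 2.625 and q = 4.25.
%Δq = (4.25 − 5) / 5 × 100 = -15%.

-15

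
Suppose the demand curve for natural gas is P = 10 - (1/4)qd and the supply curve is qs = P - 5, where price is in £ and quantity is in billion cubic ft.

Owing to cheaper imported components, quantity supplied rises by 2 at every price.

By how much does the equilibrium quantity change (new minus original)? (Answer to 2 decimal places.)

+1.60

Solve the original market: 40 - 4P = P - 5, hence P = 9 and q = 4.
After the shift, demand is qd = 40 - 4P and supply is qs = P - 3.
Setting them equal: 40 - 4P = P - 3 → 43 = 5P, so P = 8.6 and q = 5.6.
Δq = 5.6 − 4 = +1.60.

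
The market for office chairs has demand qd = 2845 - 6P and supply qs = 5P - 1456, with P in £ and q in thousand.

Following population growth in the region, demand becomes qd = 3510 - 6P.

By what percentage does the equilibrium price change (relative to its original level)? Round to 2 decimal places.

Solve the original market: 2845 - 6P = 5P - 1456, hence P = 391 and q = 499.
The shock moves the curves to qd = 3510 - 6P and qs = 5P - 1456.
Equate the new curves: 3510 - 6P = 5P - 1456, giving 4966 = 11P, P = 4966/11 ≈ 451.4545, q = 8814/11 ≈ 801.2727.
%ΔP = (451.4545 − 391) / 391 × 100 = +15.46%.

+15.46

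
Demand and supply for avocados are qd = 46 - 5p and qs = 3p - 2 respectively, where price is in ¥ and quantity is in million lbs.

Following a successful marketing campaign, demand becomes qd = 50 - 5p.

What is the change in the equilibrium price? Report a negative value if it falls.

+0.5

Solve the original market: 46 - 5p = 3p - 2, hence p = 6 and q = 16.
After the shift, demand is qd = 50 - 5p and supply is qs = 3p - 2.
Setting them equal: 50 - 5p = 3p - 2 → 52 = 8p, so p = 6.5 and q = 17.5.
Δp = 6.5 − 6 = +0.5.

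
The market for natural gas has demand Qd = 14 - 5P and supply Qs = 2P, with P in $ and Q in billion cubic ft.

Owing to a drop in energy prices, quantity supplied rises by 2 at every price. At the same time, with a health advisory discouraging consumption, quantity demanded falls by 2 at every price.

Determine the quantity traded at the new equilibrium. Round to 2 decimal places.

Solve the original market: 14 - 5P = 2P, hence P = 2 and Q = 4.
After the shift, demand is Qd = 12 - 5P and supply is Qs = 2P + 2.
New equilibrium: 12 - 5P = 2P + 2 ⇒ 10 = 7P ⇒ P = 10/7 ≈ 1.4286, Q = 34/7 ≈ 4.8571.

4.86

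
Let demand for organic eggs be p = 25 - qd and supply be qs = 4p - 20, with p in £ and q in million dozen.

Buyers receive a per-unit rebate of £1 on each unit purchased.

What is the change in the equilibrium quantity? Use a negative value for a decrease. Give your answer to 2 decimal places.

Initially, 25 - p = 4p - 20, so 45 = 5p and p = 9, q = 16.
Since buyers' out-of-pocket price is the market price minus the rebate, the effective demand curve becomes qd = 26 - p.
Equate the new curves: 26 - p = 4p - 20, giving 46 = 5p, p = 9.2, q = 16.8.
Δq = 16.8 − 16 = +0.80.

+0.80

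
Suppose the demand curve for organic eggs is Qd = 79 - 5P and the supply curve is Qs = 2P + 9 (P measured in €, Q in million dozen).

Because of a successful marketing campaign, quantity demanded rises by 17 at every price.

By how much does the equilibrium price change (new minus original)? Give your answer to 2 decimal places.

+2.43

Original equilibrium: 79 - 5P = 2P + 9 gives 70 = 7P, so P = 10 and Q = 29.
The shock moves the curves to Qd = 96 - 5P and Qs = 2P + 9.
New equilibrium: 96 - 5P = 2P + 9 ⇒ 87 = 7P ⇒ P = 87/7 ≈ 12.4286, Q = 237/7 ≈ 33.8571.
ΔP = 12.4286 − 10 = +2.43.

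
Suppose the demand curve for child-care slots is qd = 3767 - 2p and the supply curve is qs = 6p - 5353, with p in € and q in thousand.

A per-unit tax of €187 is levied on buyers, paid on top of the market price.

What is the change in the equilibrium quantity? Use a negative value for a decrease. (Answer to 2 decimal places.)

-280.50

Before the shock: 3767 - 2p = 6p - 5353 ⇒ 9120 = 8p ⇒ p = 1140, q = 1487.
Since buyers pay the price plus the tax, the effective demand curve becomes qd = 3393 - 2p.
Equate the new curves: 3393 - 2p = 6p - 5353, giving 8746 = 8p, p = 1093.25, q = 1206.5.
Δq = 1206.5 − 1487 = -280.50.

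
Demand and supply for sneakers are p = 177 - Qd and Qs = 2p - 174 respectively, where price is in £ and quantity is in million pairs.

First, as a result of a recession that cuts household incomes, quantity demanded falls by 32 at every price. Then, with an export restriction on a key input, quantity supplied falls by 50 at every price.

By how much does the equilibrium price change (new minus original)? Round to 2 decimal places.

Before the shock: 177 - p = 2p - 174 ⇒ 351 = 3p ⇒ p = 117, Q = 60.
The new curves are Qd = 145 - p (demand) and Qs = 2p - 224 (supply).
Setting them equal: 145 - p = 2p - 224 → 369 = 3p, so p = 123 and Q = 22.
Δp = 123 − 117 = +6.00.

+6.00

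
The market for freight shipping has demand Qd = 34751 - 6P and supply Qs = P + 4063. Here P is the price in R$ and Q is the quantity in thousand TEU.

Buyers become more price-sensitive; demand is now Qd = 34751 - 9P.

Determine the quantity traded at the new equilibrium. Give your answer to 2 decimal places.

Before the shock: 34751 - 6P = P + 4063 ⇒ 30688 = 7P ⇒ P = 4384, Q = 8447.
After the shift, demand is Qd = 34751 - 9P and supply is Qs = P + 4063.
New equilibrium: 34751 - 9P = P + 4063 ⇒ 30688 = 10P ⇒ P = 3068.8, Q = 7131.8.

7131.80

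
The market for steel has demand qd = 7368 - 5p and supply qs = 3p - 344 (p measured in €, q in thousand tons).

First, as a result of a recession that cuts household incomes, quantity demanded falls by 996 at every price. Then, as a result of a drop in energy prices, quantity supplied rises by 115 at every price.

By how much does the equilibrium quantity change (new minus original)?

Before the shock: 7368 - 5p = 3p - 344 ⇒ 7712 = 8p ⇒ p = 964, q = 2548.
The shock moves the curves to qd = 6372 - 5p and qs = 3p - 229.
Setting them equal: 6372 - 5p = 3p - 229 → 6601 = 8p, so p = 825.125 and q = 2246.375.
Δq = 2246.375 − 2548 = -301.625.

-301.625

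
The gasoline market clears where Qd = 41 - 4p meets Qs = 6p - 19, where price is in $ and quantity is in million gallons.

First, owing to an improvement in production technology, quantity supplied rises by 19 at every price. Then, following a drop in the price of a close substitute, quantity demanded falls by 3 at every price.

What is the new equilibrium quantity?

22.8

Before the shock: 41 - 4p = 6p - 19 ⇒ 60 = 10p ⇒ p = 6, Q = 17.
The shock moves the curves to Qd = 38 - 4p and Qs = 6p.
Equate the new curves: 38 - 4p = 6p, giving 38 = 10p, p = 3.8, Q = 22.8.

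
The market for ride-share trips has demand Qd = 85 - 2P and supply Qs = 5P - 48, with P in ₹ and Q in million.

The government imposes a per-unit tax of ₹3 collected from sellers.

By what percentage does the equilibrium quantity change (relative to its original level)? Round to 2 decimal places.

Solve the original market: 85 - 2P = 5P - 48, hence P = 19 and Q = 47.
Since sellers keep the price net of the tax, the effective supply curve becomes Qs = 5P - 63.
Equate the new curves: 85 - 2P = 5P - 63, giving 148 = 7P, P = 148/7 ≈ 21.1429, Q = 299/7 ≈ 42.7143.
%ΔQ = (42.7143 − 47) / 47 × 100 = -9.12%.

-9.12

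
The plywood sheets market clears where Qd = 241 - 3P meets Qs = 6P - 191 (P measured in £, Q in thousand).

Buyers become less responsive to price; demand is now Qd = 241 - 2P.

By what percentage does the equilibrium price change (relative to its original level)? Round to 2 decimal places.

+12.50

Original equilibrium: 241 - 3P = 6P - 191 gives 432 = 9P, so P = 48 and Q = 97.
The new curves are Qd = 241 - 2P (demand) and Qs = 6P - 191 (supply).
New equilibrium: 241 - 2P = 6P - 191 ⇒ 432 = 8P ⇒ P = 54, Q = 133.
%ΔP = (54 − 48) / 48 × 100 = +12.50%.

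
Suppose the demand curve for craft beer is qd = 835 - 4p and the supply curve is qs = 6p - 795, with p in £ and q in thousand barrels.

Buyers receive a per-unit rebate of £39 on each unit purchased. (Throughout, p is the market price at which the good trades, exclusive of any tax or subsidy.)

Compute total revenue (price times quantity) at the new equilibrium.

49400.76

Before the shock: 835 - 4p = 6p - 795 ⇒ 1630 = 10p ⇒ p = 163, q = 183.
Since buyers' out-of-pocket price is the market price minus the rebate, the effective demand curve becomes qd = 991 - 4p.
New equilibrium: 991 - 4p = 6p - 795 ⇒ 1786 = 10p ⇒ p = 178.6, q = 276.6.
New expenditure = 178.6 × 276.6 = 49400.76.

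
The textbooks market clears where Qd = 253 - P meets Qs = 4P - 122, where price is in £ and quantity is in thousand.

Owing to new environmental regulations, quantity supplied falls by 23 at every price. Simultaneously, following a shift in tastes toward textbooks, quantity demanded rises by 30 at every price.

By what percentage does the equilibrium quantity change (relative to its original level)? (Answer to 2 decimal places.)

Original equilibrium: 253 - P = 4P - 122 gives 375 = 5P, so P = 75 and Q = 178.
The shock moves the curves to Qd = 283 - P and Qs = 4P - 145.
Setting them equal: 283 - P = 4P - 145 → 428 = 5P, so P = 85.6 and Q = 197.4.
%ΔQ = (197.4 − 178) / 178 × 100 = +10.90%.

+10.90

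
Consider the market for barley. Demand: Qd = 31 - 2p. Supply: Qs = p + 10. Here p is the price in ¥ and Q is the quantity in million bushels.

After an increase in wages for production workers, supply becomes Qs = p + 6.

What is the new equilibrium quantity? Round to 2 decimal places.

Before the shock: 31 - 2p = p + 10 ⇒ 21 = 3p ⇒ p = 7, Q = 17.
The shock moves the curves to Qd = 31 - 2p and Qs = p + 6.
Clearing the new market: 31 - 2p = p + 6, so p = 25/3 ≈ 8.3333 and Q = 43/3 ≈ 14.3333.

14.33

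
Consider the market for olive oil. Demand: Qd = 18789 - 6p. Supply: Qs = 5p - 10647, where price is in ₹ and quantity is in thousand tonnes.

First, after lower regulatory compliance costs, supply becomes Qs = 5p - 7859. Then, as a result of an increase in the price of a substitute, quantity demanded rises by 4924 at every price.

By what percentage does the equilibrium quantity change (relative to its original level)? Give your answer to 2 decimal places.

+137.54

Solve the original market: 18789 - 6p = 5p - 10647, hence p = 2676 and Q = 2733.
After the shift, demand is Qd = 23713 - 6p and supply is Qs = 5p - 7859.
Clearing the new market: 23713 - 6p = 5p - 7859, so p = 31572/11 ≈ 2870.1818 and Q = 71411/11 ≈ 6491.9091.
%ΔQ = (6491.9091 − 2733) / 2733 × 100 = +137.54%.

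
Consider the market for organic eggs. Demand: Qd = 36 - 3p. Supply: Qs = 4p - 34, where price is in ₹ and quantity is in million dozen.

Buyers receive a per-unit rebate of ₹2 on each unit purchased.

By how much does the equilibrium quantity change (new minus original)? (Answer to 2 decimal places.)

+3.43

Initially, 36 - 3p = 4p - 34, so 70 = 7p and p = 10, Q = 6.
Since buyers' out-of-pocket price is the market price minus the rebate, the effective demand curve becomes Qd = 42 - 3p.
Clearing the new market: 42 - 3p = 4p - 34, so p = 76/7 ≈ 10.8571 and Q = 66/7 ≈ 9.4286.
ΔQ = 9.4286 − 6 = +3.43.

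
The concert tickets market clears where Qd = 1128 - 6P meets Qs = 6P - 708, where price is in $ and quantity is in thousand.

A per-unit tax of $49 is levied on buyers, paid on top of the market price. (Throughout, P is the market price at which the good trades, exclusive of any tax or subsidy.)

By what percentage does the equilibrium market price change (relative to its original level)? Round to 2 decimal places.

Before the shock: 1128 - 6P = 6P - 708 ⇒ 1836 = 12P ⇒ P = 153, Q = 210.
Since buyers pay the price plus the tax, the effective demand curve becomes Qd = 834 - 6P.
New equilibrium: 834 - 6P = 6P - 708 ⇒ 1542 = 12P ⇒ P = 128.5, Q = 63.
%ΔP = (128.5 − 153) / 153 × 100 = -16.01%.

-16.01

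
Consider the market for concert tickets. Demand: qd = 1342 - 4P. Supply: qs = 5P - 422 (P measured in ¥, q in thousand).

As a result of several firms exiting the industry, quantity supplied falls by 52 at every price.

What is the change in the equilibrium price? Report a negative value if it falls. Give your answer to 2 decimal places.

+5.78

Initially, 1342 - 4P = 5P - 422, so 1764 = 9P and P = 196, q = 558.
The new curves are qd = 1342 - 4P (demand) and qs = 5P - 474 (supply).
Clearing the new market: 1342 - 4P = 5P - 474, so P = 1816/9 ≈ 201.7778 and q = 4814/9 ≈ 534.8889.
ΔP = 201.7778 − 196 = +5.78.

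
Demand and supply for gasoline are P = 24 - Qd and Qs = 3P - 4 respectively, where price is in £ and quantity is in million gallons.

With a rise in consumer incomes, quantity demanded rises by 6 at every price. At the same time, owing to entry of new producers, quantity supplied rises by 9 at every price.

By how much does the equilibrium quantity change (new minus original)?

+6.75

Original equilibrium: 24 - P = 3P - 4 gives 28 = 4P, so P = 7 and Q = 17.
The shock moves the curves to Qd = 30 - P and Qs = 3P + 5.
Setting them equal: 30 - P = 3P + 5 → 25 = 4P, so P = 6.25 and Q = 23.75.
ΔQ = 23.75 − 17 = +6.75.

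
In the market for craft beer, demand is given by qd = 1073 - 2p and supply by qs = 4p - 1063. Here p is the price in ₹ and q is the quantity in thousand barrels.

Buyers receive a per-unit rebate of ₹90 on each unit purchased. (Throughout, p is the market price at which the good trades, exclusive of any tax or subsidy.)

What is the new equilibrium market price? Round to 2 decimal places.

Solve the original market: 1073 - 2p = 4p - 1063, hence p = 356 and q = 361.
Since buyers' out-of-pocket price is the market price minus the rebate, the effective demand curve becomes qd = 1253 - 2p.
Setting them equal: 1253 - 2p = 4p - 1063 → 2316 = 6p, so p = 386 and q = 481.

386.00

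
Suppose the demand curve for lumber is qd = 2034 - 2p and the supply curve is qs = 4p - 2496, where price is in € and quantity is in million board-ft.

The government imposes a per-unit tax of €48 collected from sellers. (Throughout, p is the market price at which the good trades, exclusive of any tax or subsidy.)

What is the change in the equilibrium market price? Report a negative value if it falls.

Initially, 2034 - 2p = 4p - 2496, so 4530 = 6p and p = 755, q = 524.
Since sellers keep the price net of the tax, the effective supply curve becomes qs = 4p - 2688.
Clearing the new market: 2034 - 2p = 4p - 2688, so p = 787 and q = 460.
Δp = 787 − 755 = +32.

+32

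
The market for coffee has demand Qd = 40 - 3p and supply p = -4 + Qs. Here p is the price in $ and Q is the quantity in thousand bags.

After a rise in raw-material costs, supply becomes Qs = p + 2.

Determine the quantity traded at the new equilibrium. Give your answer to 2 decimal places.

11.50

Original equilibrium: 40 - 3p = p + 4 gives 36 = 4p, so p = 9 and Q = 13.
The shock moves the curves to Qd = 40 - 3p and Qs = p + 2.
Clearing the new market: 40 - 3p = p + 2, so p = 9.5 and Q = 11.5.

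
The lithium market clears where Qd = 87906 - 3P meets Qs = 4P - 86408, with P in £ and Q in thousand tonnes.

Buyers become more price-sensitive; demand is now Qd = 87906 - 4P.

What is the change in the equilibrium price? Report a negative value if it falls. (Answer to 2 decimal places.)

-3112.75

Solve the original market: 87906 - 3P = 4P - 86408, hence P = 24902 and Q = 13200.
With the change applied: demand Qd = 87906 - 4P, supply Qs = 4P - 86408.
Setting them equal: 87906 - 4P = 4P - 86408 → 174314 = 8P, so P = 21789.25 and Q = 749.
ΔP = 21789.25 − 24902 = -3112.75.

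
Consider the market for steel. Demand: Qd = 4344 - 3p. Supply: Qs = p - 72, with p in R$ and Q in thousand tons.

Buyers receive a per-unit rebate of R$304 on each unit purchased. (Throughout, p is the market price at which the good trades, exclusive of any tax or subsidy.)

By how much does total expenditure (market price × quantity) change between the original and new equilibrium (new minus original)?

Original equilibrium: 4344 - 3p = p - 72 gives 4416 = 4p, so p = 1104 and Q = 1032.
Since buyers' out-of-pocket price is the market price minus the rebate, the effective demand curve becomes Qd = 5256 - 3p.
Setting them equal: 5256 - 3p = p - 72 → 5328 = 4p, so p = 1332 and Q = 1260.
Expenditure moves from 1104×1032 = 1139328 to 1332×1260 = 1678320; change = +538992.

+538992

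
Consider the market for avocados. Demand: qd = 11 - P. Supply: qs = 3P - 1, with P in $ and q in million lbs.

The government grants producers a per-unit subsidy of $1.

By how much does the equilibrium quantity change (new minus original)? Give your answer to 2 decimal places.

Before the shock: 11 - P = 3P - 1 ⇒ 12 = 4P ⇒ P = 3, q = 8.
Since sellers receive the price plus the subsidy, the effective supply curve becomes qs = 3P + 2.
Equate the new curves: 11 - P = 3P + 2, giving 9 = 4P, P = 2.25, q = 8.75.
Δq = 8.75 − 8 = +0.75.

+0.75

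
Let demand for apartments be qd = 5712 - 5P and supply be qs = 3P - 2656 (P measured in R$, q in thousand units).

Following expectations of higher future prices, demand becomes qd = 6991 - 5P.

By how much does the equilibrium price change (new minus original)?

+159.875

Before the shock: 5712 - 5P = 3P - 2656 ⇒ 8368 = 8P ⇒ P = 1046, q = 482.
After the shift, demand is qd = 6991 - 5P and supply is qs = 3P - 2656.
Equate the new curves: 6991 - 5P = 3P - 2656, giving 9647 = 8P, P = 1205.875, q = 961.625.
ΔP = 1205.875 − 1046 = +159.875.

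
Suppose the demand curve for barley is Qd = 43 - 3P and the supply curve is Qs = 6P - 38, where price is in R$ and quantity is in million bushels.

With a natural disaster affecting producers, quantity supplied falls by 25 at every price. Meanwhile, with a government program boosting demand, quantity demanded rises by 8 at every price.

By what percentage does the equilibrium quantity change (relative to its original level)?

Before the shock: 43 - 3P = 6P - 38 ⇒ 81 = 9P ⇒ P = 9, Q = 16.
The new curves are Qd = 51 - 3P (demand) and Qs = 6P - 63 (supply).
Setting them equal: 51 - 3P = 6P - 63 → 114 = 9P, so P = 38/3 ≈ 12.6667 and Q = 13.
%ΔQ = (13 − 16) / 16 × 100 = -18.75%.

-18.75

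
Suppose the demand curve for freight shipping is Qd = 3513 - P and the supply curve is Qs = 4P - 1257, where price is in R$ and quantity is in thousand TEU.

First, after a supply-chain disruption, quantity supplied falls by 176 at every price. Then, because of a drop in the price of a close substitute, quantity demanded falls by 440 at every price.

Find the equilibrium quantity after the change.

2171.8

Solve the original market: 3513 - P = 4P - 1257, hence P = 954 and Q = 2559.
The new curves are Qd = 3073 - P (demand) and Qs = 4P - 1433 (supply).
New equilibrium: 3073 - P = 4P - 1433 ⇒ 4506 = 5P ⇒ P = 901.2, Q = 2171.8.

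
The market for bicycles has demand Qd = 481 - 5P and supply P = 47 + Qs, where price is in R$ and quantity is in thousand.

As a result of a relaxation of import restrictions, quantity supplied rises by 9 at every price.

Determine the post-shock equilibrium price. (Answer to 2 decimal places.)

86.50

Before the shock: 481 - 5P = P - 47 ⇒ 528 = 6P ⇒ P = 88, Q = 41.
The shock moves the curves to Qd = 481 - 5P and Qs = P - 38.
Setting them equal: 481 - 5P = P - 38 → 519 = 6P, so P = 86.5 and Q = 48.5.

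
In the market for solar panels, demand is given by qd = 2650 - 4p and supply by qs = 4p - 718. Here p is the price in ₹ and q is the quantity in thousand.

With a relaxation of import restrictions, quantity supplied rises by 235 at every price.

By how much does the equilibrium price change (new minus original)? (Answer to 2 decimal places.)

Before the shock: 2650 - 4p = 4p - 718 ⇒ 3368 = 8p ⇒ p = 421, q = 966.
With the change applied: demand qd = 2650 - 4p, supply qs = 4p - 483.
Setting them equal: 2650 - 4p = 4p - 483 → 3133 = 8p, so p = 391.625 and q = 1083.5.
Δp = 391.625 − 421 = -29.38.

-29.38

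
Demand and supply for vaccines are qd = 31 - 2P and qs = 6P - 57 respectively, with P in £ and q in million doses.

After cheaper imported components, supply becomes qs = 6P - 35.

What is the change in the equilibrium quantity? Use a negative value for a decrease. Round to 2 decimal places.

Original equilibrium: 31 - 2P = 6P - 57 gives 88 = 8P, so P = 11 and q = 9.
The shock moves the curves to qd = 31 - 2P and qs = 6P - 35.
Setting them equal: 31 - 2P = 6P - 35 → 66 = 8P, so P = 8.25 and q = 14.5.
Δq = 14.5 − 9 = +5.50.

+5.50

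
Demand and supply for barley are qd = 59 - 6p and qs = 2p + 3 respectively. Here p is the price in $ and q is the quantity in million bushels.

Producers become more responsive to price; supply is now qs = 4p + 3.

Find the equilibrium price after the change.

5.6

Original equilibrium: 59 - 6p = 2p + 3 gives 56 = 8p, so p = 7 and q = 17.
The new curves are qd = 59 - 6p (demand) and qs = 4p + 3 (supply).
Equate the new curves: 59 - 6p = 4p + 3, giving 56 = 10p, p = 5.6, q = 25.4.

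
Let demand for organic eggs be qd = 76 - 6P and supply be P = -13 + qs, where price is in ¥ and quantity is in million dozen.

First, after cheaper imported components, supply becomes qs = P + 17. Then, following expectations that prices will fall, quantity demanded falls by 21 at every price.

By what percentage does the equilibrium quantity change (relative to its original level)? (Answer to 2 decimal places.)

Initially, 76 - 6P = P + 13, so 63 = 7P and P = 9, q = 22.
The shock moves the curves to qd = 55 - 6P and qs = P + 17.
New equilibrium: 55 - 6P = P + 17 ⇒ 38 = 7P ⇒ P = 38/7 ≈ 5.4286, q = 157/7 ≈ 22.4286.
%Δq = (22.4286 − 22) / 22 × 100 = +1.95%.

+1.95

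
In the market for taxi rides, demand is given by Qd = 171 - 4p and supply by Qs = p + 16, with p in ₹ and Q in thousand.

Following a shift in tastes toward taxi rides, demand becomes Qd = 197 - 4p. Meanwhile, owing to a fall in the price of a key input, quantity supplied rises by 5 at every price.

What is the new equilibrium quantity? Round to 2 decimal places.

Solve the original market: 171 - 4p = p + 16, hence p = 31 and Q = 47.
With the change applied: demand Qd = 197 - 4p, supply Qs = p + 21.
Equate the new curves: 197 - 4p = p + 21, giving 176 = 5p, p = 35.2, Q = 56.2.

56.20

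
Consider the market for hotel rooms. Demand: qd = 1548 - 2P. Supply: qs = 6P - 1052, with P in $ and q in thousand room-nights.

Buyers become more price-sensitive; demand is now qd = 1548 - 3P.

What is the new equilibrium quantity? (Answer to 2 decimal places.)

Solve the original market: 1548 - 2P = 6P - 1052, hence P = 325 and q = 898.
With the change applied: demand qd = 1548 - 3P, supply qs = 6P - 1052.
Equate the new curves: 1548 - 3P = 6P - 1052, giving 2600 = 9P, P = 2600/9 ≈ 288.8889, q = 2044/3 ≈ 681.3333.

681.33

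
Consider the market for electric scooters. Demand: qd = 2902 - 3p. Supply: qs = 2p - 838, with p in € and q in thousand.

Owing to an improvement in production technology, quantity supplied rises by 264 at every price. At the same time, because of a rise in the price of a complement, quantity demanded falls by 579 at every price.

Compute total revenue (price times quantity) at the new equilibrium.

Solve the original market: 2902 - 3p = 2p - 838, hence p = 748 and q = 658.
The shock moves the curves to qd = 2323 - 3p and qs = 2p - 574.
Clearing the new market: 2323 - 3p = 2p - 574, so p = 579.4 and q = 584.8.
New expenditure = 579.4 × 584.8 = 338833.12.

338833.12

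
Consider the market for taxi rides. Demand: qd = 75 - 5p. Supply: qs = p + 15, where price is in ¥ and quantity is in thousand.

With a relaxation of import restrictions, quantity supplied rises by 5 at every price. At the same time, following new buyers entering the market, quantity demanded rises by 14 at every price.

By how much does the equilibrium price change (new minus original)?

Solve the original market: 75 - 5p = p + 15, hence p = 10 and q = 25.
With the change applied: demand qd = 89 - 5p, supply qs = p + 20.
New equilibrium: 89 - 5p = p + 20 ⇒ 69 = 6p ⇒ p = 11.5, q = 31.5.
Δp = 11.5 − 10 = +1.5.

+1.5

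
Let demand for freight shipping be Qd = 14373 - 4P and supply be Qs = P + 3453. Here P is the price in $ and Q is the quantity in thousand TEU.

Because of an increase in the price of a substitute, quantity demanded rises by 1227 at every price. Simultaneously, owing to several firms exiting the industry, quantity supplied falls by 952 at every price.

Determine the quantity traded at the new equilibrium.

Solve the original market: 14373 - 4P = P + 3453, hence P = 2184 and Q = 5637.
After the shift, demand is Qd = 15600 - 4P and supply is Qs = P + 2501.
Setting them equal: 15600 - 4P = P + 2501 → 13099 = 5P, so P = 2619.8 and Q = 5120.8.

5120.8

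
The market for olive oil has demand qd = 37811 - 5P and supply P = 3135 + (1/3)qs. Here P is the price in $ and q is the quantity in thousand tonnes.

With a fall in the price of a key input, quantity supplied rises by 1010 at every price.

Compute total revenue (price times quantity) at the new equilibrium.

Solve the original market: 37811 - 5P = 3P - 9405, hence P = 5902 and q = 8301.
The new curves are qd = 37811 - 5P (demand) and qs = 3P - 8395 (supply).
New equilibrium: 37811 - 5P = 3P - 8395 ⇒ 46206 = 8P ⇒ P = 5775.75, q = 8932.25.
New expenditure = 5775.75 × 8932.25 = 51590442.9375.

51590442.9375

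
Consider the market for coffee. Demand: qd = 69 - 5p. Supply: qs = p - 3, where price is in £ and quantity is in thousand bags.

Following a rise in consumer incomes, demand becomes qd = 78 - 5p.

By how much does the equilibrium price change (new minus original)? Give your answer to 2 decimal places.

Solve the original market: 69 - 5p = p - 3, hence p = 12 and q = 9.
The new curves are qd = 78 - 5p (demand) and qs = p - 3 (supply).
Setting them equal: 78 - 5p = p - 3 → 81 = 6p, so p = 13.5 and q = 10.5.
Δp = 13.5 − 12 = +1.50.

+1.50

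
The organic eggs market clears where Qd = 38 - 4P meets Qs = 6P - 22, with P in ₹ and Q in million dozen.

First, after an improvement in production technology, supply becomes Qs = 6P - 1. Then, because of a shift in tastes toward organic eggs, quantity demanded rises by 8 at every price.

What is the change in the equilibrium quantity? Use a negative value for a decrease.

+13.2

Initially, 38 - 4P = 6P - 22, so 60 = 10P and P = 6, Q = 14.
The new curves are Qd = 46 - 4P (demand) and Qs = 6P - 1 (supply).
Setting them equal: 46 - 4P = 6P - 1 → 47 = 10P, so P = 4.7 and Q = 27.2.
ΔQ = 27.2 − 14 = +13.2.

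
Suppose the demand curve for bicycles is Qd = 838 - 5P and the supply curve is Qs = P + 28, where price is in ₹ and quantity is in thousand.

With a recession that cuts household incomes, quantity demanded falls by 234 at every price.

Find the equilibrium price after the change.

96

Solve the original market: 838 - 5P = P + 28, hence P = 135 and Q = 163.
The shock moves the curves to Qd = 604 - 5P and Qs = P + 28.
Clearing the new market: 604 - 5P = P + 28, so P = 96 and Q = 124.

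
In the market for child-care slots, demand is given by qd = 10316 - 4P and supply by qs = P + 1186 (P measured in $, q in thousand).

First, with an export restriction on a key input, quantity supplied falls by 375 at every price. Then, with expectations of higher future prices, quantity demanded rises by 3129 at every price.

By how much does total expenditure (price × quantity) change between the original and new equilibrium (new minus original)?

+2934041.04

Solve the original market: 10316 - 4P = P + 1186, hence P = 1826 and q = 3012.
The shock moves the curves to qd = 13445 - 4P and qs = P + 811.
Clearing the new market: 13445 - 4P = P + 811, so P = 2526.8 and q = 3337.8.
Expenditure moves from 1826×3012 = 5499912 to 2526.8×3337.8 = 8433953.04; change = +2934041.04.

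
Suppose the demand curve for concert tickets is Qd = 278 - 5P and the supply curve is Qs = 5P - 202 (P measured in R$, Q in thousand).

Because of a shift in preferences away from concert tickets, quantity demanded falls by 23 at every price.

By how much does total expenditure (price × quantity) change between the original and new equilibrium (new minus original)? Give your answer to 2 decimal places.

-612.95

Before the shock: 278 - 5P = 5P - 202 ⇒ 480 = 10P ⇒ P = 48, Q = 38.
With the change applied: demand Qd = 255 - 5P, supply Qs = 5P - 202.
Equate the new curves: 255 - 5P = 5P - 202, giving 457 = 10P, P = 45.7, Q = 26.5.
Expenditure moves from 48×38 = 1824 to 45.7×26.5 = 1211.05; change = -612.95.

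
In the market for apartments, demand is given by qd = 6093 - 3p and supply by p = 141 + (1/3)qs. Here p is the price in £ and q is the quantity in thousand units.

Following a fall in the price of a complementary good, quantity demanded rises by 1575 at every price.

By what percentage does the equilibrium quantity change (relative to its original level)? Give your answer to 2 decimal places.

+27.78

Before the shock: 6093 - 3p = 3p - 423 ⇒ 6516 = 6p ⇒ p = 1086, q = 2835.
The shock moves the curves to qd = 7668 - 3p and qs = 3p - 423.
New equilibrium: 7668 - 3p = 3p - 423 ⇒ 8091 = 6p ⇒ p = 1348.5, q = 3622.5.
%Δq = (3622.5 − 2835) / 2835 × 100 = +27.78%.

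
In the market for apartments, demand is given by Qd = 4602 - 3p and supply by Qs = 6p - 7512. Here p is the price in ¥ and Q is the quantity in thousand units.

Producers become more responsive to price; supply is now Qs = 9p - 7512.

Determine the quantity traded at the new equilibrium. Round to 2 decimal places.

1573.50

Solve the original market: 4602 - 3p = 6p - 7512, hence p = 1346 and Q = 564.
After the shift, demand is Qd = 4602 - 3p and supply is Qs = 9p - 7512.
Equate the new curves: 4602 - 3p = 9p - 7512, giving 12114 = 12p, p = 1009.5, Q = 1573.5.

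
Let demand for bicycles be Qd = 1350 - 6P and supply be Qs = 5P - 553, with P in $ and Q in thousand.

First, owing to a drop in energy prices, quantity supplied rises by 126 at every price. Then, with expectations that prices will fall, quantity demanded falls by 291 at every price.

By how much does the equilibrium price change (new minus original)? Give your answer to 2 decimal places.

Original equilibrium: 1350 - 6P = 5P - 553 gives 1903 = 11P, so P = 173 and Q = 312.
After the shift, demand is Qd = 1059 - 6P and supply is Qs = 5P - 427.
Clearing the new market: 1059 - 6P = 5P - 427, so P = 1486/11 ≈ 135.0909 and Q = 2733/11 ≈ 248.4545.
ΔP = 135.0909 − 173 = -37.91.

-37.91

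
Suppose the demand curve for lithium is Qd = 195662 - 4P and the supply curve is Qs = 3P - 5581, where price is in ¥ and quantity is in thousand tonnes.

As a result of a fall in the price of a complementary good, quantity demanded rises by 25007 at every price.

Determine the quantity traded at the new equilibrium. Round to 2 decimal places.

Before the shock: 195662 - 4P = 3P - 5581 ⇒ 201243 = 7P ⇒ P = 28749, Q = 80666.
After the shift, demand is Qd = 220669 - 4P and supply is Qs = 3P - 5581.
Clearing the new market: 220669 - 4P = 3P - 5581, so P = 226250/7 ≈ 32321.4286 and Q = 639683/7 ≈ 91383.2857.

91383.29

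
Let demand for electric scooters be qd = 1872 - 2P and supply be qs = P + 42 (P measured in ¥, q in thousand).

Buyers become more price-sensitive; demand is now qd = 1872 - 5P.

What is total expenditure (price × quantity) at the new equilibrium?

Initially, 1872 - 2P = P + 42, so 1830 = 3P and P = 610, q = 652.
With the change applied: demand qd = 1872 - 5P, supply qs = P + 42.
Equate the new curves: 1872 - 5P = P + 42, giving 1830 = 6P, P = 305, q = 347.
New expenditure = 305 × 347 = 105835.

105835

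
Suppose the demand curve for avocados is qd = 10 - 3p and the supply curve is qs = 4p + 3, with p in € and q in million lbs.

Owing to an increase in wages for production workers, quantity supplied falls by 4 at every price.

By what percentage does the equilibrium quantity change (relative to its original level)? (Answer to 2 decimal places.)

Original equilibrium: 10 - 3p = 4p + 3 gives 7 = 7p, so p = 1 and q = 7.
With the change applied: demand qd = 10 - 3p, supply qs = 4p - 1.
Clearing the new market: 10 - 3p = 4p - 1, so p = 11/7 ≈ 1.5714 and q = 37/7 ≈ 5.2857.
%Δq = (5.2857 − 7) / 7 × 100 = -24.49%.

-24.49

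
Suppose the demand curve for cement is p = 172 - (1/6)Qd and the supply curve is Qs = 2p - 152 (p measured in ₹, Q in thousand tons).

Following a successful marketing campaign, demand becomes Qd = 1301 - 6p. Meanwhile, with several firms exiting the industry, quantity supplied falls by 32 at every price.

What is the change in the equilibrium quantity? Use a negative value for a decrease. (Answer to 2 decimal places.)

Original equilibrium: 1032 - 6p = 2p - 152 gives 1184 = 8p, so p = 148 and Q = 144.
The new curves are Qd = 1301 - 6p (demand) and Qs = 2p - 184 (supply).
Clearing the new market: 1301 - 6p = 2p - 184, so p = 185.625 and Q = 187.25.
ΔQ = 187.25 − 144 = +43.25.

+43.25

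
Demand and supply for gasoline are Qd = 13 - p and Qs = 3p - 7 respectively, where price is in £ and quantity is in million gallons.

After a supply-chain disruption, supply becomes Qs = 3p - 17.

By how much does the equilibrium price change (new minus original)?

+2.5

Before the shock: 13 - p = 3p - 7 ⇒ 20 = 4p ⇒ p = 5, Q = 8.
The new curves are Qd = 13 - p (demand) and Qs = 3p - 17 (supply).
Setting them equal: 13 - p = 3p - 17 → 30 = 4p, so p = 7.5 and Q = 5.5.
Δp = 7.5 − 5 = +2.5.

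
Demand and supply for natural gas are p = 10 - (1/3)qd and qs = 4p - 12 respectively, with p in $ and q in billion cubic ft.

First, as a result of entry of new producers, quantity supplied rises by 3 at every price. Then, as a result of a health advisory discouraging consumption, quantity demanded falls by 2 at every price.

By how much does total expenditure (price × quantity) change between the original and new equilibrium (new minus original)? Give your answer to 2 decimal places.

Original equilibrium: 30 - 3p = 4p - 12 gives 42 = 7p, so p = 6 and q = 12.
The shock moves the curves to qd = 28 - 3p and qs = 4p - 9.
Setting them equal: 28 - 3p = 4p - 9 → 37 = 7p, so p = 37/7 ≈ 5.2857 and q = 85/7 ≈ 12.1429.
Expenditure moves from 6×12 = 72 to 5.2857×12.1429 = 64.1837; change = -7.82.

-7.82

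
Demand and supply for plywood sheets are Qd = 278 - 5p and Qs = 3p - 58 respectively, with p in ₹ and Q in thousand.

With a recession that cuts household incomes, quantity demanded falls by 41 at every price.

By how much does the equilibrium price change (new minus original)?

-5.125

Original equilibrium: 278 - 5p = 3p - 58 gives 336 = 8p, so p = 42 and Q = 68.
After the shift, demand is Qd = 237 - 5p and supply is Qs = 3p - 58.
New equilibrium: 237 - 5p = 3p - 58 ⇒ 295 = 8p ⇒ p = 36.875, Q = 52.625.
Δp = 36.875 − 42 = -5.125.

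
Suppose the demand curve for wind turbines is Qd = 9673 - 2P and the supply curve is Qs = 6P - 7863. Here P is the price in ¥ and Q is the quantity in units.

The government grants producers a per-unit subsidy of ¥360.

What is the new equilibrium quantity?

Original equilibrium: 9673 - 2P = 6P - 7863 gives 17536 = 8P, so P = 2192 and Q = 5289.
Since sellers receive the price plus the subsidy, the effective supply curve becomes Qs = 6P - 5703.
Setting them equal: 9673 - 2P = 6P - 5703 → 15376 = 8P, so P = 1922 and Q = 5829.

5829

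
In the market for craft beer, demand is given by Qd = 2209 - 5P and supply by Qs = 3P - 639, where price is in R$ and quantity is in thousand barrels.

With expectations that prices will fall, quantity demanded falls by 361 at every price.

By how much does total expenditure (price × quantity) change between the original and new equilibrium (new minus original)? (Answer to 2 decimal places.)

Before the shock: 2209 - 5P = 3P - 639 ⇒ 2848 = 8P ⇒ P = 356, Q = 429.
After the shift, demand is Qd = 1848 - 5P and supply is Qs = 3P - 639.
Setting them equal: 1848 - 5P = 3P - 639 → 2487 = 8P, so P = 310.875 and Q = 293.625.
Expenditure moves from 356×429 = 152724 to 310.875×293.625 = 91280.671875; change = -61443.33.

-61443.33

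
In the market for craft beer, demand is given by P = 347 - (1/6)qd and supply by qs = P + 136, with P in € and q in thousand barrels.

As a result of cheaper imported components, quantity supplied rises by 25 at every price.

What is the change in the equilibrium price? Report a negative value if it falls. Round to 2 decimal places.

Solve the original market: 2082 - 6P = P + 136, hence P = 278 and q = 414.
The shock moves the curves to qd = 2082 - 6P and qs = P + 161.
New equilibrium: 2082 - 6P = P + 161 ⇒ 1921 = 7P ⇒ P = 1921/7 ≈ 274.4286, q = 3048/7 ≈ 435.4286.
ΔP = 274.4286 − 278 = -3.57.

-3.57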